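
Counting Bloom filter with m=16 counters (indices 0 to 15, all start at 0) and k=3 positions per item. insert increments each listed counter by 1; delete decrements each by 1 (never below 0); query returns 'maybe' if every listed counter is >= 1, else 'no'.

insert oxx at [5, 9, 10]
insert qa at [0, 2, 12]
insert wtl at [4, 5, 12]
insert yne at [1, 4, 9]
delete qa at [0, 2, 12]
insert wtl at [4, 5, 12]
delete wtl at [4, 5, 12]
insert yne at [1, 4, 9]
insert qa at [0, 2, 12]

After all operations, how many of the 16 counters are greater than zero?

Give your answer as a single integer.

Answer: 8

Derivation:
Step 1: insert oxx at [5, 9, 10] -> counters=[0,0,0,0,0,1,0,0,0,1,1,0,0,0,0,0]
Step 2: insert qa at [0, 2, 12] -> counters=[1,0,1,0,0,1,0,0,0,1,1,0,1,0,0,0]
Step 3: insert wtl at [4, 5, 12] -> counters=[1,0,1,0,1,2,0,0,0,1,1,0,2,0,0,0]
Step 4: insert yne at [1, 4, 9] -> counters=[1,1,1,0,2,2,0,0,0,2,1,0,2,0,0,0]
Step 5: delete qa at [0, 2, 12] -> counters=[0,1,0,0,2,2,0,0,0,2,1,0,1,0,0,0]
Step 6: insert wtl at [4, 5, 12] -> counters=[0,1,0,0,3,3,0,0,0,2,1,0,2,0,0,0]
Step 7: delete wtl at [4, 5, 12] -> counters=[0,1,0,0,2,2,0,0,0,2,1,0,1,0,0,0]
Step 8: insert yne at [1, 4, 9] -> counters=[0,2,0,0,3,2,0,0,0,3,1,0,1,0,0,0]
Step 9: insert qa at [0, 2, 12] -> counters=[1,2,1,0,3,2,0,0,0,3,1,0,2,0,0,0]
Final counters=[1,2,1,0,3,2,0,0,0,3,1,0,2,0,0,0] -> 8 nonzero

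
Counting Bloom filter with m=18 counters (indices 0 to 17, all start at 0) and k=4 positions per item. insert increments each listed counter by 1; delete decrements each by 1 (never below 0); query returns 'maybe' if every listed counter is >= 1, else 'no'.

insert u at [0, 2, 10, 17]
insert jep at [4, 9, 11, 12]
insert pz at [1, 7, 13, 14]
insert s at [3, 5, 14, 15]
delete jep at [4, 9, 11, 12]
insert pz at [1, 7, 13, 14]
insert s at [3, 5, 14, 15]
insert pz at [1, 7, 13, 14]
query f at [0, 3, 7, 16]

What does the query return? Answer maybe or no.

Step 1: insert u at [0, 2, 10, 17] -> counters=[1,0,1,0,0,0,0,0,0,0,1,0,0,0,0,0,0,1]
Step 2: insert jep at [4, 9, 11, 12] -> counters=[1,0,1,0,1,0,0,0,0,1,1,1,1,0,0,0,0,1]
Step 3: insert pz at [1, 7, 13, 14] -> counters=[1,1,1,0,1,0,0,1,0,1,1,1,1,1,1,0,0,1]
Step 4: insert s at [3, 5, 14, 15] -> counters=[1,1,1,1,1,1,0,1,0,1,1,1,1,1,2,1,0,1]
Step 5: delete jep at [4, 9, 11, 12] -> counters=[1,1,1,1,0,1,0,1,0,0,1,0,0,1,2,1,0,1]
Step 6: insert pz at [1, 7, 13, 14] -> counters=[1,2,1,1,0,1,0,2,0,0,1,0,0,2,3,1,0,1]
Step 7: insert s at [3, 5, 14, 15] -> counters=[1,2,1,2,0,2,0,2,0,0,1,0,0,2,4,2,0,1]
Step 8: insert pz at [1, 7, 13, 14] -> counters=[1,3,1,2,0,2,0,3,0,0,1,0,0,3,5,2,0,1]
Query f: check counters[0]=1 counters[3]=2 counters[7]=3 counters[16]=0 -> no

Answer: no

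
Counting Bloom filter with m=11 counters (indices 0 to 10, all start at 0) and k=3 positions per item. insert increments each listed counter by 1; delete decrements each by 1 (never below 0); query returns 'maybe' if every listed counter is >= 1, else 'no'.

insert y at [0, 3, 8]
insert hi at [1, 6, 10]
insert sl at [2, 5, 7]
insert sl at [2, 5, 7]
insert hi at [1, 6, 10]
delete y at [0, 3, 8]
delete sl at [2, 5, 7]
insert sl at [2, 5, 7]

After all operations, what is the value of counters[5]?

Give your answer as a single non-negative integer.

Answer: 2

Derivation:
Step 1: insert y at [0, 3, 8] -> counters=[1,0,0,1,0,0,0,0,1,0,0]
Step 2: insert hi at [1, 6, 10] -> counters=[1,1,0,1,0,0,1,0,1,0,1]
Step 3: insert sl at [2, 5, 7] -> counters=[1,1,1,1,0,1,1,1,1,0,1]
Step 4: insert sl at [2, 5, 7] -> counters=[1,1,2,1,0,2,1,2,1,0,1]
Step 5: insert hi at [1, 6, 10] -> counters=[1,2,2,1,0,2,2,2,1,0,2]
Step 6: delete y at [0, 3, 8] -> counters=[0,2,2,0,0,2,2,2,0,0,2]
Step 7: delete sl at [2, 5, 7] -> counters=[0,2,1,0,0,1,2,1,0,0,2]
Step 8: insert sl at [2, 5, 7] -> counters=[0,2,2,0,0,2,2,2,0,0,2]
Final counters=[0,2,2,0,0,2,2,2,0,0,2] -> counters[5]=2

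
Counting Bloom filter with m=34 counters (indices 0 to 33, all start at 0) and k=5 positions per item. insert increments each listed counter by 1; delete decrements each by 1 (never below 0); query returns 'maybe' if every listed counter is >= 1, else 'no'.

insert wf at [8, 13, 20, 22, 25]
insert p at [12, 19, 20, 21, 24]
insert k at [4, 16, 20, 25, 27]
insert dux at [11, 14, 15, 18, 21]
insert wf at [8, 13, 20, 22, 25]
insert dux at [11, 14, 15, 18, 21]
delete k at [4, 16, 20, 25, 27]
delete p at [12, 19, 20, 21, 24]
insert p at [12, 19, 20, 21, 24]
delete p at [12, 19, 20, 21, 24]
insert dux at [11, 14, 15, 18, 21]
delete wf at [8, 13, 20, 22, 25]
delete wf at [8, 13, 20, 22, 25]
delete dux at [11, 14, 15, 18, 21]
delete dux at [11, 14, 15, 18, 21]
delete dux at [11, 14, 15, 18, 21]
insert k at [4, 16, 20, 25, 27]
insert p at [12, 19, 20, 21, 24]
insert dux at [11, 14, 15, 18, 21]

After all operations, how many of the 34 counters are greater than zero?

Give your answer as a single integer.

Answer: 13

Derivation:
Step 1: insert wf at [8, 13, 20, 22, 25] -> counters=[0,0,0,0,0,0,0,0,1,0,0,0,0,1,0,0,0,0,0,0,1,0,1,0,0,1,0,0,0,0,0,0,0,0]
Step 2: insert p at [12, 19, 20, 21, 24] -> counters=[0,0,0,0,0,0,0,0,1,0,0,0,1,1,0,0,0,0,0,1,2,1,1,0,1,1,0,0,0,0,0,0,0,0]
Step 3: insert k at [4, 16, 20, 25, 27] -> counters=[0,0,0,0,1,0,0,0,1,0,0,0,1,1,0,0,1,0,0,1,3,1,1,0,1,2,0,1,0,0,0,0,0,0]
Step 4: insert dux at [11, 14, 15, 18, 21] -> counters=[0,0,0,0,1,0,0,0,1,0,0,1,1,1,1,1,1,0,1,1,3,2,1,0,1,2,0,1,0,0,0,0,0,0]
Step 5: insert wf at [8, 13, 20, 22, 25] -> counters=[0,0,0,0,1,0,0,0,2,0,0,1,1,2,1,1,1,0,1,1,4,2,2,0,1,3,0,1,0,0,0,0,0,0]
Step 6: insert dux at [11, 14, 15, 18, 21] -> counters=[0,0,0,0,1,0,0,0,2,0,0,2,1,2,2,2,1,0,2,1,4,3,2,0,1,3,0,1,0,0,0,0,0,0]
Step 7: delete k at [4, 16, 20, 25, 27] -> counters=[0,0,0,0,0,0,0,0,2,0,0,2,1,2,2,2,0,0,2,1,3,3,2,0,1,2,0,0,0,0,0,0,0,0]
Step 8: delete p at [12, 19, 20, 21, 24] -> counters=[0,0,0,0,0,0,0,0,2,0,0,2,0,2,2,2,0,0,2,0,2,2,2,0,0,2,0,0,0,0,0,0,0,0]
Step 9: insert p at [12, 19, 20, 21, 24] -> counters=[0,0,0,0,0,0,0,0,2,0,0,2,1,2,2,2,0,0,2,1,3,3,2,0,1,2,0,0,0,0,0,0,0,0]
Step 10: delete p at [12, 19, 20, 21, 24] -> counters=[0,0,0,0,0,0,0,0,2,0,0,2,0,2,2,2,0,0,2,0,2,2,2,0,0,2,0,0,0,0,0,0,0,0]
Step 11: insert dux at [11, 14, 15, 18, 21] -> counters=[0,0,0,0,0,0,0,0,2,0,0,3,0,2,3,3,0,0,3,0,2,3,2,0,0,2,0,0,0,0,0,0,0,0]
Step 12: delete wf at [8, 13, 20, 22, 25] -> counters=[0,0,0,0,0,0,0,0,1,0,0,3,0,1,3,3,0,0,3,0,1,3,1,0,0,1,0,0,0,0,0,0,0,0]
Step 13: delete wf at [8, 13, 20, 22, 25] -> counters=[0,0,0,0,0,0,0,0,0,0,0,3,0,0,3,3,0,0,3,0,0,3,0,0,0,0,0,0,0,0,0,0,0,0]
Step 14: delete dux at [11, 14, 15, 18, 21] -> counters=[0,0,0,0,0,0,0,0,0,0,0,2,0,0,2,2,0,0,2,0,0,2,0,0,0,0,0,0,0,0,0,0,0,0]
Step 15: delete dux at [11, 14, 15, 18, 21] -> counters=[0,0,0,0,0,0,0,0,0,0,0,1,0,0,1,1,0,0,1,0,0,1,0,0,0,0,0,0,0,0,0,0,0,0]
Step 16: delete dux at [11, 14, 15, 18, 21] -> counters=[0,0,0,0,0,0,0,0,0,0,0,0,0,0,0,0,0,0,0,0,0,0,0,0,0,0,0,0,0,0,0,0,0,0]
Step 17: insert k at [4, 16, 20, 25, 27] -> counters=[0,0,0,0,1,0,0,0,0,0,0,0,0,0,0,0,1,0,0,0,1,0,0,0,0,1,0,1,0,0,0,0,0,0]
Step 18: insert p at [12, 19, 20, 21, 24] -> counters=[0,0,0,0,1,0,0,0,0,0,0,0,1,0,0,0,1,0,0,1,2,1,0,0,1,1,0,1,0,0,0,0,0,0]
Step 19: insert dux at [11, 14, 15, 18, 21] -> counters=[0,0,0,0,1,0,0,0,0,0,0,1,1,0,1,1,1,0,1,1,2,2,0,0,1,1,0,1,0,0,0,0,0,0]
Final counters=[0,0,0,0,1,0,0,0,0,0,0,1,1,0,1,1,1,0,1,1,2,2,0,0,1,1,0,1,0,0,0,0,0,0] -> 13 nonzero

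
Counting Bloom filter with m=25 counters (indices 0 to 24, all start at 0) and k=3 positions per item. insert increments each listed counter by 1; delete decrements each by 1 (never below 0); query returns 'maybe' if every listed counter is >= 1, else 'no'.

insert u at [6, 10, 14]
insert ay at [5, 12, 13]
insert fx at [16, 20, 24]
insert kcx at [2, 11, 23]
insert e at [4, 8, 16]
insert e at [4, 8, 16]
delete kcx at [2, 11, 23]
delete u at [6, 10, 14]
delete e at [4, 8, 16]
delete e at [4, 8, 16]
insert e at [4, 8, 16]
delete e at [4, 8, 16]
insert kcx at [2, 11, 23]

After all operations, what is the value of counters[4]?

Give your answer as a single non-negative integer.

Answer: 0

Derivation:
Step 1: insert u at [6, 10, 14] -> counters=[0,0,0,0,0,0,1,0,0,0,1,0,0,0,1,0,0,0,0,0,0,0,0,0,0]
Step 2: insert ay at [5, 12, 13] -> counters=[0,0,0,0,0,1,1,0,0,0,1,0,1,1,1,0,0,0,0,0,0,0,0,0,0]
Step 3: insert fx at [16, 20, 24] -> counters=[0,0,0,0,0,1,1,0,0,0,1,0,1,1,1,0,1,0,0,0,1,0,0,0,1]
Step 4: insert kcx at [2, 11, 23] -> counters=[0,0,1,0,0,1,1,0,0,0,1,1,1,1,1,0,1,0,0,0,1,0,0,1,1]
Step 5: insert e at [4, 8, 16] -> counters=[0,0,1,0,1,1,1,0,1,0,1,1,1,1,1,0,2,0,0,0,1,0,0,1,1]
Step 6: insert e at [4, 8, 16] -> counters=[0,0,1,0,2,1,1,0,2,0,1,1,1,1,1,0,3,0,0,0,1,0,0,1,1]
Step 7: delete kcx at [2, 11, 23] -> counters=[0,0,0,0,2,1,1,0,2,0,1,0,1,1,1,0,3,0,0,0,1,0,0,0,1]
Step 8: delete u at [6, 10, 14] -> counters=[0,0,0,0,2,1,0,0,2,0,0,0,1,1,0,0,3,0,0,0,1,0,0,0,1]
Step 9: delete e at [4, 8, 16] -> counters=[0,0,0,0,1,1,0,0,1,0,0,0,1,1,0,0,2,0,0,0,1,0,0,0,1]
Step 10: delete e at [4, 8, 16] -> counters=[0,0,0,0,0,1,0,0,0,0,0,0,1,1,0,0,1,0,0,0,1,0,0,0,1]
Step 11: insert e at [4, 8, 16] -> counters=[0,0,0,0,1,1,0,0,1,0,0,0,1,1,0,0,2,0,0,0,1,0,0,0,1]
Step 12: delete e at [4, 8, 16] -> counters=[0,0,0,0,0,1,0,0,0,0,0,0,1,1,0,0,1,0,0,0,1,0,0,0,1]
Step 13: insert kcx at [2, 11, 23] -> counters=[0,0,1,0,0,1,0,0,0,0,0,1,1,1,0,0,1,0,0,0,1,0,0,1,1]
Final counters=[0,0,1,0,0,1,0,0,0,0,0,1,1,1,0,0,1,0,0,0,1,0,0,1,1] -> counters[4]=0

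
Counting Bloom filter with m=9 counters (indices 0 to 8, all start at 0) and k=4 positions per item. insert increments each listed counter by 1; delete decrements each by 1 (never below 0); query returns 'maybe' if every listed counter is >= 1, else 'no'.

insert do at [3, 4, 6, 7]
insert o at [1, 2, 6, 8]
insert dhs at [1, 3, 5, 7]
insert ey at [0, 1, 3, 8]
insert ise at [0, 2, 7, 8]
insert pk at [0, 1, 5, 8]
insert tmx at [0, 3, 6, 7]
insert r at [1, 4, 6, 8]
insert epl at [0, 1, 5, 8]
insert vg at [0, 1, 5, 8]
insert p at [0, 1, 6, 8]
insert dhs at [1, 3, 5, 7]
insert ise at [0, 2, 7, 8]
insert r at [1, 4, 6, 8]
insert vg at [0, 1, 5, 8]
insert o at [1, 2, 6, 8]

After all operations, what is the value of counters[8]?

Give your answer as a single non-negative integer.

Answer: 12

Derivation:
Step 1: insert do at [3, 4, 6, 7] -> counters=[0,0,0,1,1,0,1,1,0]
Step 2: insert o at [1, 2, 6, 8] -> counters=[0,1,1,1,1,0,2,1,1]
Step 3: insert dhs at [1, 3, 5, 7] -> counters=[0,2,1,2,1,1,2,2,1]
Step 4: insert ey at [0, 1, 3, 8] -> counters=[1,3,1,3,1,1,2,2,2]
Step 5: insert ise at [0, 2, 7, 8] -> counters=[2,3,2,3,1,1,2,3,3]
Step 6: insert pk at [0, 1, 5, 8] -> counters=[3,4,2,3,1,2,2,3,4]
Step 7: insert tmx at [0, 3, 6, 7] -> counters=[4,4,2,4,1,2,3,4,4]
Step 8: insert r at [1, 4, 6, 8] -> counters=[4,5,2,4,2,2,4,4,5]
Step 9: insert epl at [0, 1, 5, 8] -> counters=[5,6,2,4,2,3,4,4,6]
Step 10: insert vg at [0, 1, 5, 8] -> counters=[6,7,2,4,2,4,4,4,7]
Step 11: insert p at [0, 1, 6, 8] -> counters=[7,8,2,4,2,4,5,4,8]
Step 12: insert dhs at [1, 3, 5, 7] -> counters=[7,9,2,5,2,5,5,5,8]
Step 13: insert ise at [0, 2, 7, 8] -> counters=[8,9,3,5,2,5,5,6,9]
Step 14: insert r at [1, 4, 6, 8] -> counters=[8,10,3,5,3,5,6,6,10]
Step 15: insert vg at [0, 1, 5, 8] -> counters=[9,11,3,5,3,6,6,6,11]
Step 16: insert o at [1, 2, 6, 8] -> counters=[9,12,4,5,3,6,7,6,12]
Final counters=[9,12,4,5,3,6,7,6,12] -> counters[8]=12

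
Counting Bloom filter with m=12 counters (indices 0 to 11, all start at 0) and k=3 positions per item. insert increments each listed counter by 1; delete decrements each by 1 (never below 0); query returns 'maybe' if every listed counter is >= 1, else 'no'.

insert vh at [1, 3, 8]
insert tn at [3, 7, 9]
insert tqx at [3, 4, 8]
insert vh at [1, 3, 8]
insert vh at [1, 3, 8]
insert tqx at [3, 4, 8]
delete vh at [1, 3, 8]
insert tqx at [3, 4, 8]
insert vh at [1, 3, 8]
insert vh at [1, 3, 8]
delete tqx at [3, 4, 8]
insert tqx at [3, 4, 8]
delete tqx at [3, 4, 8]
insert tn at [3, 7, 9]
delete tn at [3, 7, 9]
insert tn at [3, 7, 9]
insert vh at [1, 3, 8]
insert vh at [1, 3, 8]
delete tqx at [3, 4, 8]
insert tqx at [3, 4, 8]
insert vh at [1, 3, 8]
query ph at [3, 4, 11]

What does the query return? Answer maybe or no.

Answer: no

Derivation:
Step 1: insert vh at [1, 3, 8] -> counters=[0,1,0,1,0,0,0,0,1,0,0,0]
Step 2: insert tn at [3, 7, 9] -> counters=[0,1,0,2,0,0,0,1,1,1,0,0]
Step 3: insert tqx at [3, 4, 8] -> counters=[0,1,0,3,1,0,0,1,2,1,0,0]
Step 4: insert vh at [1, 3, 8] -> counters=[0,2,0,4,1,0,0,1,3,1,0,0]
Step 5: insert vh at [1, 3, 8] -> counters=[0,3,0,5,1,0,0,1,4,1,0,0]
Step 6: insert tqx at [3, 4, 8] -> counters=[0,3,0,6,2,0,0,1,5,1,0,0]
Step 7: delete vh at [1, 3, 8] -> counters=[0,2,0,5,2,0,0,1,4,1,0,0]
Step 8: insert tqx at [3, 4, 8] -> counters=[0,2,0,6,3,0,0,1,5,1,0,0]
Step 9: insert vh at [1, 3, 8] -> counters=[0,3,0,7,3,0,0,1,6,1,0,0]
Step 10: insert vh at [1, 3, 8] -> counters=[0,4,0,8,3,0,0,1,7,1,0,0]
Step 11: delete tqx at [3, 4, 8] -> counters=[0,4,0,7,2,0,0,1,6,1,0,0]
Step 12: insert tqx at [3, 4, 8] -> counters=[0,4,0,8,3,0,0,1,7,1,0,0]
Step 13: delete tqx at [3, 4, 8] -> counters=[0,4,0,7,2,0,0,1,6,1,0,0]
Step 14: insert tn at [3, 7, 9] -> counters=[0,4,0,8,2,0,0,2,6,2,0,0]
Step 15: delete tn at [3, 7, 9] -> counters=[0,4,0,7,2,0,0,1,6,1,0,0]
Step 16: insert tn at [3, 7, 9] -> counters=[0,4,0,8,2,0,0,2,6,2,0,0]
Step 17: insert vh at [1, 3, 8] -> counters=[0,5,0,9,2,0,0,2,7,2,0,0]
Step 18: insert vh at [1, 3, 8] -> counters=[0,6,0,10,2,0,0,2,8,2,0,0]
Step 19: delete tqx at [3, 4, 8] -> counters=[0,6,0,9,1,0,0,2,7,2,0,0]
Step 20: insert tqx at [3, 4, 8] -> counters=[0,6,0,10,2,0,0,2,8,2,0,0]
Step 21: insert vh at [1, 3, 8] -> counters=[0,7,0,11,2,0,0,2,9,2,0,0]
Query ph: check counters[3]=11 counters[4]=2 counters[11]=0 -> no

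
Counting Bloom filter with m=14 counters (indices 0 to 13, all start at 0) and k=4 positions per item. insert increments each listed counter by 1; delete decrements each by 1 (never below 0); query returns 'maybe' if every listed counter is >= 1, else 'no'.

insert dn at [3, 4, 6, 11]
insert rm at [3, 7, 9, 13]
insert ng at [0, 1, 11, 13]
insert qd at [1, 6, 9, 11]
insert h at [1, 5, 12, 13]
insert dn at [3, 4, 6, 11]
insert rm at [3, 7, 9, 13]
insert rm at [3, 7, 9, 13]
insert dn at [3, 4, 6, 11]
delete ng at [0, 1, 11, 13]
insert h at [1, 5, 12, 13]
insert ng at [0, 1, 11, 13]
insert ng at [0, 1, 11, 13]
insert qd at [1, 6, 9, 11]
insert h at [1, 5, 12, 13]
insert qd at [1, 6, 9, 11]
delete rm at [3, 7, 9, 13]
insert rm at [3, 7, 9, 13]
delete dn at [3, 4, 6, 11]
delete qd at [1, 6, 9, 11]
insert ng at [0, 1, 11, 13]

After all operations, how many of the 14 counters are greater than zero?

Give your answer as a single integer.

Step 1: insert dn at [3, 4, 6, 11] -> counters=[0,0,0,1,1,0,1,0,0,0,0,1,0,0]
Step 2: insert rm at [3, 7, 9, 13] -> counters=[0,0,0,2,1,0,1,1,0,1,0,1,0,1]
Step 3: insert ng at [0, 1, 11, 13] -> counters=[1,1,0,2,1,0,1,1,0,1,0,2,0,2]
Step 4: insert qd at [1, 6, 9, 11] -> counters=[1,2,0,2,1,0,2,1,0,2,0,3,0,2]
Step 5: insert h at [1, 5, 12, 13] -> counters=[1,3,0,2,1,1,2,1,0,2,0,3,1,3]
Step 6: insert dn at [3, 4, 6, 11] -> counters=[1,3,0,3,2,1,3,1,0,2,0,4,1,3]
Step 7: insert rm at [3, 7, 9, 13] -> counters=[1,3,0,4,2,1,3,2,0,3,0,4,1,4]
Step 8: insert rm at [3, 7, 9, 13] -> counters=[1,3,0,5,2,1,3,3,0,4,0,4,1,5]
Step 9: insert dn at [3, 4, 6, 11] -> counters=[1,3,0,6,3,1,4,3,0,4,0,5,1,5]
Step 10: delete ng at [0, 1, 11, 13] -> counters=[0,2,0,6,3,1,4,3,0,4,0,4,1,4]
Step 11: insert h at [1, 5, 12, 13] -> counters=[0,3,0,6,3,2,4,3,0,4,0,4,2,5]
Step 12: insert ng at [0, 1, 11, 13] -> counters=[1,4,0,6,3,2,4,3,0,4,0,5,2,6]
Step 13: insert ng at [0, 1, 11, 13] -> counters=[2,5,0,6,3,2,4,3,0,4,0,6,2,7]
Step 14: insert qd at [1, 6, 9, 11] -> counters=[2,6,0,6,3,2,5,3,0,5,0,7,2,7]
Step 15: insert h at [1, 5, 12, 13] -> counters=[2,7,0,6,3,3,5,3,0,5,0,7,3,8]
Step 16: insert qd at [1, 6, 9, 11] -> counters=[2,8,0,6,3,3,6,3,0,6,0,8,3,8]
Step 17: delete rm at [3, 7, 9, 13] -> counters=[2,8,0,5,3,3,6,2,0,5,0,8,3,7]
Step 18: insert rm at [3, 7, 9, 13] -> counters=[2,8,0,6,3,3,6,3,0,6,0,8,3,8]
Step 19: delete dn at [3, 4, 6, 11] -> counters=[2,8,0,5,2,3,5,3,0,6,0,7,3,8]
Step 20: delete qd at [1, 6, 9, 11] -> counters=[2,7,0,5,2,3,4,3,0,5,0,6,3,8]
Step 21: insert ng at [0, 1, 11, 13] -> counters=[3,8,0,5,2,3,4,3,0,5,0,7,3,9]
Final counters=[3,8,0,5,2,3,4,3,0,5,0,7,3,9] -> 11 nonzero

Answer: 11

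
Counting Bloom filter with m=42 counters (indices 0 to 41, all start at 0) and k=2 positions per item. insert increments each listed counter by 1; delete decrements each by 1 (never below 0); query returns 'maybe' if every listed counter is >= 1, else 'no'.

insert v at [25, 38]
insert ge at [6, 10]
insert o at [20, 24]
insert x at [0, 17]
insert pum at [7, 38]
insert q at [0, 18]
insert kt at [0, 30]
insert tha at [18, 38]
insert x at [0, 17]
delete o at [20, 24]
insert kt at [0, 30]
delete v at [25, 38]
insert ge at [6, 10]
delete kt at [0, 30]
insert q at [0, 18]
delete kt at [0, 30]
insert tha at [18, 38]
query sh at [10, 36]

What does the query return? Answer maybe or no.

Answer: no

Derivation:
Step 1: insert v at [25, 38] -> counters=[0,0,0,0,0,0,0,0,0,0,0,0,0,0,0,0,0,0,0,0,0,0,0,0,0,1,0,0,0,0,0,0,0,0,0,0,0,0,1,0,0,0]
Step 2: insert ge at [6, 10] -> counters=[0,0,0,0,0,0,1,0,0,0,1,0,0,0,0,0,0,0,0,0,0,0,0,0,0,1,0,0,0,0,0,0,0,0,0,0,0,0,1,0,0,0]
Step 3: insert o at [20, 24] -> counters=[0,0,0,0,0,0,1,0,0,0,1,0,0,0,0,0,0,0,0,0,1,0,0,0,1,1,0,0,0,0,0,0,0,0,0,0,0,0,1,0,0,0]
Step 4: insert x at [0, 17] -> counters=[1,0,0,0,0,0,1,0,0,0,1,0,0,0,0,0,0,1,0,0,1,0,0,0,1,1,0,0,0,0,0,0,0,0,0,0,0,0,1,0,0,0]
Step 5: insert pum at [7, 38] -> counters=[1,0,0,0,0,0,1,1,0,0,1,0,0,0,0,0,0,1,0,0,1,0,0,0,1,1,0,0,0,0,0,0,0,0,0,0,0,0,2,0,0,0]
Step 6: insert q at [0, 18] -> counters=[2,0,0,0,0,0,1,1,0,0,1,0,0,0,0,0,0,1,1,0,1,0,0,0,1,1,0,0,0,0,0,0,0,0,0,0,0,0,2,0,0,0]
Step 7: insert kt at [0, 30] -> counters=[3,0,0,0,0,0,1,1,0,0,1,0,0,0,0,0,0,1,1,0,1,0,0,0,1,1,0,0,0,0,1,0,0,0,0,0,0,0,2,0,0,0]
Step 8: insert tha at [18, 38] -> counters=[3,0,0,0,0,0,1,1,0,0,1,0,0,0,0,0,0,1,2,0,1,0,0,0,1,1,0,0,0,0,1,0,0,0,0,0,0,0,3,0,0,0]
Step 9: insert x at [0, 17] -> counters=[4,0,0,0,0,0,1,1,0,0,1,0,0,0,0,0,0,2,2,0,1,0,0,0,1,1,0,0,0,0,1,0,0,0,0,0,0,0,3,0,0,0]
Step 10: delete o at [20, 24] -> counters=[4,0,0,0,0,0,1,1,0,0,1,0,0,0,0,0,0,2,2,0,0,0,0,0,0,1,0,0,0,0,1,0,0,0,0,0,0,0,3,0,0,0]
Step 11: insert kt at [0, 30] -> counters=[5,0,0,0,0,0,1,1,0,0,1,0,0,0,0,0,0,2,2,0,0,0,0,0,0,1,0,0,0,0,2,0,0,0,0,0,0,0,3,0,0,0]
Step 12: delete v at [25, 38] -> counters=[5,0,0,0,0,0,1,1,0,0,1,0,0,0,0,0,0,2,2,0,0,0,0,0,0,0,0,0,0,0,2,0,0,0,0,0,0,0,2,0,0,0]
Step 13: insert ge at [6, 10] -> counters=[5,0,0,0,0,0,2,1,0,0,2,0,0,0,0,0,0,2,2,0,0,0,0,0,0,0,0,0,0,0,2,0,0,0,0,0,0,0,2,0,0,0]
Step 14: delete kt at [0, 30] -> counters=[4,0,0,0,0,0,2,1,0,0,2,0,0,0,0,0,0,2,2,0,0,0,0,0,0,0,0,0,0,0,1,0,0,0,0,0,0,0,2,0,0,0]
Step 15: insert q at [0, 18] -> counters=[5,0,0,0,0,0,2,1,0,0,2,0,0,0,0,0,0,2,3,0,0,0,0,0,0,0,0,0,0,0,1,0,0,0,0,0,0,0,2,0,0,0]
Step 16: delete kt at [0, 30] -> counters=[4,0,0,0,0,0,2,1,0,0,2,0,0,0,0,0,0,2,3,0,0,0,0,0,0,0,0,0,0,0,0,0,0,0,0,0,0,0,2,0,0,0]
Step 17: insert tha at [18, 38] -> counters=[4,0,0,0,0,0,2,1,0,0,2,0,0,0,0,0,0,2,4,0,0,0,0,0,0,0,0,0,0,0,0,0,0,0,0,0,0,0,3,0,0,0]
Query sh: check counters[10]=2 counters[36]=0 -> no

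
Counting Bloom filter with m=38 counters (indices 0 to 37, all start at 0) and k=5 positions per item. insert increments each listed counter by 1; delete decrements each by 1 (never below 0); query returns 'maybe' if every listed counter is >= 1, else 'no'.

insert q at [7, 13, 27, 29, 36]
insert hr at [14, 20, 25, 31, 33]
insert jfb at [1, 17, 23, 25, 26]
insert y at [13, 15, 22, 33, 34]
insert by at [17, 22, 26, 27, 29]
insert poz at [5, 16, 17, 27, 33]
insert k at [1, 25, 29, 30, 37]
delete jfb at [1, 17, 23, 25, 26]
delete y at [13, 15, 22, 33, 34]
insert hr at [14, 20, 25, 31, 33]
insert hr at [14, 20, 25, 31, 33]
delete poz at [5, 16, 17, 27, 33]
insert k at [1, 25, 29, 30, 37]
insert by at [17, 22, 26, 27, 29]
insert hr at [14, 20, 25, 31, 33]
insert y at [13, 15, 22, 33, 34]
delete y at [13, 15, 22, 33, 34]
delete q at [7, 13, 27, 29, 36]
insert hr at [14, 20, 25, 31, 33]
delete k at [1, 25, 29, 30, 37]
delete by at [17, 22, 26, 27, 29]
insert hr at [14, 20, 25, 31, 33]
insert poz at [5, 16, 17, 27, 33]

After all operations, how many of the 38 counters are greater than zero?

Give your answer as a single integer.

Step 1: insert q at [7, 13, 27, 29, 36] -> counters=[0,0,0,0,0,0,0,1,0,0,0,0,0,1,0,0,0,0,0,0,0,0,0,0,0,0,0,1,0,1,0,0,0,0,0,0,1,0]
Step 2: insert hr at [14, 20, 25, 31, 33] -> counters=[0,0,0,0,0,0,0,1,0,0,0,0,0,1,1,0,0,0,0,0,1,0,0,0,0,1,0,1,0,1,0,1,0,1,0,0,1,0]
Step 3: insert jfb at [1, 17, 23, 25, 26] -> counters=[0,1,0,0,0,0,0,1,0,0,0,0,0,1,1,0,0,1,0,0,1,0,0,1,0,2,1,1,0,1,0,1,0,1,0,0,1,0]
Step 4: insert y at [13, 15, 22, 33, 34] -> counters=[0,1,0,0,0,0,0,1,0,0,0,0,0,2,1,1,0,1,0,0,1,0,1,1,0,2,1,1,0,1,0,1,0,2,1,0,1,0]
Step 5: insert by at [17, 22, 26, 27, 29] -> counters=[0,1,0,0,0,0,0,1,0,0,0,0,0,2,1,1,0,2,0,0,1,0,2,1,0,2,2,2,0,2,0,1,0,2,1,0,1,0]
Step 6: insert poz at [5, 16, 17, 27, 33] -> counters=[0,1,0,0,0,1,0,1,0,0,0,0,0,2,1,1,1,3,0,0,1,0,2,1,0,2,2,3,0,2,0,1,0,3,1,0,1,0]
Step 7: insert k at [1, 25, 29, 30, 37] -> counters=[0,2,0,0,0,1,0,1,0,0,0,0,0,2,1,1,1,3,0,0,1,0,2,1,0,3,2,3,0,3,1,1,0,3,1,0,1,1]
Step 8: delete jfb at [1, 17, 23, 25, 26] -> counters=[0,1,0,0,0,1,0,1,0,0,0,0,0,2,1,1,1,2,0,0,1,0,2,0,0,2,1,3,0,3,1,1,0,3,1,0,1,1]
Step 9: delete y at [13, 15, 22, 33, 34] -> counters=[0,1,0,0,0,1,0,1,0,0,0,0,0,1,1,0,1,2,0,0,1,0,1,0,0,2,1,3,0,3,1,1,0,2,0,0,1,1]
Step 10: insert hr at [14, 20, 25, 31, 33] -> counters=[0,1,0,0,0,1,0,1,0,0,0,0,0,1,2,0,1,2,0,0,2,0,1,0,0,3,1,3,0,3,1,2,0,3,0,0,1,1]
Step 11: insert hr at [14, 20, 25, 31, 33] -> counters=[0,1,0,0,0,1,0,1,0,0,0,0,0,1,3,0,1,2,0,0,3,0,1,0,0,4,1,3,0,3,1,3,0,4,0,0,1,1]
Step 12: delete poz at [5, 16, 17, 27, 33] -> counters=[0,1,0,0,0,0,0,1,0,0,0,0,0,1,3,0,0,1,0,0,3,0,1,0,0,4,1,2,0,3,1,3,0,3,0,0,1,1]
Step 13: insert k at [1, 25, 29, 30, 37] -> counters=[0,2,0,0,0,0,0,1,0,0,0,0,0,1,3,0,0,1,0,0,3,0,1,0,0,5,1,2,0,4,2,3,0,3,0,0,1,2]
Step 14: insert by at [17, 22, 26, 27, 29] -> counters=[0,2,0,0,0,0,0,1,0,0,0,0,0,1,3,0,0,2,0,0,3,0,2,0,0,5,2,3,0,5,2,3,0,3,0,0,1,2]
Step 15: insert hr at [14, 20, 25, 31, 33] -> counters=[0,2,0,0,0,0,0,1,0,0,0,0,0,1,4,0,0,2,0,0,4,0,2,0,0,6,2,3,0,5,2,4,0,4,0,0,1,2]
Step 16: insert y at [13, 15, 22, 33, 34] -> counters=[0,2,0,0,0,0,0,1,0,0,0,0,0,2,4,1,0,2,0,0,4,0,3,0,0,6,2,3,0,5,2,4,0,5,1,0,1,2]
Step 17: delete y at [13, 15, 22, 33, 34] -> counters=[0,2,0,0,0,0,0,1,0,0,0,0,0,1,4,0,0,2,0,0,4,0,2,0,0,6,2,3,0,5,2,4,0,4,0,0,1,2]
Step 18: delete q at [7, 13, 27, 29, 36] -> counters=[0,2,0,0,0,0,0,0,0,0,0,0,0,0,4,0,0,2,0,0,4,0,2,0,0,6,2,2,0,4,2,4,0,4,0,0,0,2]
Step 19: insert hr at [14, 20, 25, 31, 33] -> counters=[0,2,0,0,0,0,0,0,0,0,0,0,0,0,5,0,0,2,0,0,5,0,2,0,0,7,2,2,0,4,2,5,0,5,0,0,0,2]
Step 20: delete k at [1, 25, 29, 30, 37] -> counters=[0,1,0,0,0,0,0,0,0,0,0,0,0,0,5,0,0,2,0,0,5,0,2,0,0,6,2,2,0,3,1,5,0,5,0,0,0,1]
Step 21: delete by at [17, 22, 26, 27, 29] -> counters=[0,1,0,0,0,0,0,0,0,0,0,0,0,0,5,0,0,1,0,0,5,0,1,0,0,6,1,1,0,2,1,5,0,5,0,0,0,1]
Step 22: insert hr at [14, 20, 25, 31, 33] -> counters=[0,1,0,0,0,0,0,0,0,0,0,0,0,0,6,0,0,1,0,0,6,0,1,0,0,7,1,1,0,2,1,6,0,6,0,0,0,1]
Step 23: insert poz at [5, 16, 17, 27, 33] -> counters=[0,1,0,0,0,1,0,0,0,0,0,0,0,0,6,0,1,2,0,0,6,0,1,0,0,7,1,2,0,2,1,6,0,7,0,0,0,1]
Final counters=[0,1,0,0,0,1,0,0,0,0,0,0,0,0,6,0,1,2,0,0,6,0,1,0,0,7,1,2,0,2,1,6,0,7,0,0,0,1] -> 15 nonzero

Answer: 15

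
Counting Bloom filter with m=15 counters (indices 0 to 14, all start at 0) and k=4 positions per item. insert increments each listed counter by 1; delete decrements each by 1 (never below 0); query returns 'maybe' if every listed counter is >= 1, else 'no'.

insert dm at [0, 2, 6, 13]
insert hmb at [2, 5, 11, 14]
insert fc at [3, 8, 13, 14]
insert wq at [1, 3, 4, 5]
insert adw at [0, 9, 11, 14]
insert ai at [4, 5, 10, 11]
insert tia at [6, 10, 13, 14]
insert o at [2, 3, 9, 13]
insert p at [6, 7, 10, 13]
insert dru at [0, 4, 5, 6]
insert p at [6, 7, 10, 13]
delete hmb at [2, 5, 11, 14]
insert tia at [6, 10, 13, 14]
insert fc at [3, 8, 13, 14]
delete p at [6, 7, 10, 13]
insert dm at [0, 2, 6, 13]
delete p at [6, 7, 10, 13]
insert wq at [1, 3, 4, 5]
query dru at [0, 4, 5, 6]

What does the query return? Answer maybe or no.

Answer: maybe

Derivation:
Step 1: insert dm at [0, 2, 6, 13] -> counters=[1,0,1,0,0,0,1,0,0,0,0,0,0,1,0]
Step 2: insert hmb at [2, 5, 11, 14] -> counters=[1,0,2,0,0,1,1,0,0,0,0,1,0,1,1]
Step 3: insert fc at [3, 8, 13, 14] -> counters=[1,0,2,1,0,1,1,0,1,0,0,1,0,2,2]
Step 4: insert wq at [1, 3, 4, 5] -> counters=[1,1,2,2,1,2,1,0,1,0,0,1,0,2,2]
Step 5: insert adw at [0, 9, 11, 14] -> counters=[2,1,2,2,1,2,1,0,1,1,0,2,0,2,3]
Step 6: insert ai at [4, 5, 10, 11] -> counters=[2,1,2,2,2,3,1,0,1,1,1,3,0,2,3]
Step 7: insert tia at [6, 10, 13, 14] -> counters=[2,1,2,2,2,3,2,0,1,1,2,3,0,3,4]
Step 8: insert o at [2, 3, 9, 13] -> counters=[2,1,3,3,2,3,2,0,1,2,2,3,0,4,4]
Step 9: insert p at [6, 7, 10, 13] -> counters=[2,1,3,3,2,3,3,1,1,2,3,3,0,5,4]
Step 10: insert dru at [0, 4, 5, 6] -> counters=[3,1,3,3,3,4,4,1,1,2,3,3,0,5,4]
Step 11: insert p at [6, 7, 10, 13] -> counters=[3,1,3,3,3,4,5,2,1,2,4,3,0,6,4]
Step 12: delete hmb at [2, 5, 11, 14] -> counters=[3,1,2,3,3,3,5,2,1,2,4,2,0,6,3]
Step 13: insert tia at [6, 10, 13, 14] -> counters=[3,1,2,3,3,3,6,2,1,2,5,2,0,7,4]
Step 14: insert fc at [3, 8, 13, 14] -> counters=[3,1,2,4,3,3,6,2,2,2,5,2,0,8,5]
Step 15: delete p at [6, 7, 10, 13] -> counters=[3,1,2,4,3,3,5,1,2,2,4,2,0,7,5]
Step 16: insert dm at [0, 2, 6, 13] -> counters=[4,1,3,4,3,3,6,1,2,2,4,2,0,8,5]
Step 17: delete p at [6, 7, 10, 13] -> counters=[4,1,3,4,3,3,5,0,2,2,3,2,0,7,5]
Step 18: insert wq at [1, 3, 4, 5] -> counters=[4,2,3,5,4,4,5,0,2,2,3,2,0,7,5]
Query dru: check counters[0]=4 counters[4]=4 counters[5]=4 counters[6]=5 -> maybe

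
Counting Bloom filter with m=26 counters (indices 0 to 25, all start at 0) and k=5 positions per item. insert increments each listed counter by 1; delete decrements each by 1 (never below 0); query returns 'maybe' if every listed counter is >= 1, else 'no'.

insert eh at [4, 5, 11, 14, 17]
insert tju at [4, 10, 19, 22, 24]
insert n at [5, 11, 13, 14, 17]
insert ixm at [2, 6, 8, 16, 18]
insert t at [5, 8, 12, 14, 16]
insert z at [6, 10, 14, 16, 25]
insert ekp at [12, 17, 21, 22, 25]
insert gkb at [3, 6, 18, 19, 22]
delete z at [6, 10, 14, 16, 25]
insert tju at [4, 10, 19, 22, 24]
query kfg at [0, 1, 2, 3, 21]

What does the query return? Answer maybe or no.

Step 1: insert eh at [4, 5, 11, 14, 17] -> counters=[0,0,0,0,1,1,0,0,0,0,0,1,0,0,1,0,0,1,0,0,0,0,0,0,0,0]
Step 2: insert tju at [4, 10, 19, 22, 24] -> counters=[0,0,0,0,2,1,0,0,0,0,1,1,0,0,1,0,0,1,0,1,0,0,1,0,1,0]
Step 3: insert n at [5, 11, 13, 14, 17] -> counters=[0,0,0,0,2,2,0,0,0,0,1,2,0,1,2,0,0,2,0,1,0,0,1,0,1,0]
Step 4: insert ixm at [2, 6, 8, 16, 18] -> counters=[0,0,1,0,2,2,1,0,1,0,1,2,0,1,2,0,1,2,1,1,0,0,1,0,1,0]
Step 5: insert t at [5, 8, 12, 14, 16] -> counters=[0,0,1,0,2,3,1,0,2,0,1,2,1,1,3,0,2,2,1,1,0,0,1,0,1,0]
Step 6: insert z at [6, 10, 14, 16, 25] -> counters=[0,0,1,0,2,3,2,0,2,0,2,2,1,1,4,0,3,2,1,1,0,0,1,0,1,1]
Step 7: insert ekp at [12, 17, 21, 22, 25] -> counters=[0,0,1,0,2,3,2,0,2,0,2,2,2,1,4,0,3,3,1,1,0,1,2,0,1,2]
Step 8: insert gkb at [3, 6, 18, 19, 22] -> counters=[0,0,1,1,2,3,3,0,2,0,2,2,2,1,4,0,3,3,2,2,0,1,3,0,1,2]
Step 9: delete z at [6, 10, 14, 16, 25] -> counters=[0,0,1,1,2,3,2,0,2,0,1,2,2,1,3,0,2,3,2,2,0,1,3,0,1,1]
Step 10: insert tju at [4, 10, 19, 22, 24] -> counters=[0,0,1,1,3,3,2,0,2,0,2,2,2,1,3,0,2,3,2,3,0,1,4,0,2,1]
Query kfg: check counters[0]=0 counters[1]=0 counters[2]=1 counters[3]=1 counters[21]=1 -> no

Answer: no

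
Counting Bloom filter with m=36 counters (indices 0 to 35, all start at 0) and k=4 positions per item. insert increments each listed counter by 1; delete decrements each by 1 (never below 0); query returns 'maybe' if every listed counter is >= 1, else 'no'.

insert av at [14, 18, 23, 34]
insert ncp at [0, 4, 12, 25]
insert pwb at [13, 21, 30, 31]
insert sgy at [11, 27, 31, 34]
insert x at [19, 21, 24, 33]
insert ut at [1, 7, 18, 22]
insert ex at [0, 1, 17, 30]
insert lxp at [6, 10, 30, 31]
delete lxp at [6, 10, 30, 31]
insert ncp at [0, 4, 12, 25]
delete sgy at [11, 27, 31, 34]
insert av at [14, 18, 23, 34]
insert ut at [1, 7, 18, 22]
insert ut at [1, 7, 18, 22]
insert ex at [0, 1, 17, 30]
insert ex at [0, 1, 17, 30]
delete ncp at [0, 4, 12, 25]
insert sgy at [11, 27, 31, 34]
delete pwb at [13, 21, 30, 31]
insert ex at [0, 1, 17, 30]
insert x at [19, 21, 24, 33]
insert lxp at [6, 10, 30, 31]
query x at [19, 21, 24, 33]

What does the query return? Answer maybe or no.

Step 1: insert av at [14, 18, 23, 34] -> counters=[0,0,0,0,0,0,0,0,0,0,0,0,0,0,1,0,0,0,1,0,0,0,0,1,0,0,0,0,0,0,0,0,0,0,1,0]
Step 2: insert ncp at [0, 4, 12, 25] -> counters=[1,0,0,0,1,0,0,0,0,0,0,0,1,0,1,0,0,0,1,0,0,0,0,1,0,1,0,0,0,0,0,0,0,0,1,0]
Step 3: insert pwb at [13, 21, 30, 31] -> counters=[1,0,0,0,1,0,0,0,0,0,0,0,1,1,1,0,0,0,1,0,0,1,0,1,0,1,0,0,0,0,1,1,0,0,1,0]
Step 4: insert sgy at [11, 27, 31, 34] -> counters=[1,0,0,0,1,0,0,0,0,0,0,1,1,1,1,0,0,0,1,0,0,1,0,1,0,1,0,1,0,0,1,2,0,0,2,0]
Step 5: insert x at [19, 21, 24, 33] -> counters=[1,0,0,0,1,0,0,0,0,0,0,1,1,1,1,0,0,0,1,1,0,2,0,1,1,1,0,1,0,0,1,2,0,1,2,0]
Step 6: insert ut at [1, 7, 18, 22] -> counters=[1,1,0,0,1,0,0,1,0,0,0,1,1,1,1,0,0,0,2,1,0,2,1,1,1,1,0,1,0,0,1,2,0,1,2,0]
Step 7: insert ex at [0, 1, 17, 30] -> counters=[2,2,0,0,1,0,0,1,0,0,0,1,1,1,1,0,0,1,2,1,0,2,1,1,1,1,0,1,0,0,2,2,0,1,2,0]
Step 8: insert lxp at [6, 10, 30, 31] -> counters=[2,2,0,0,1,0,1,1,0,0,1,1,1,1,1,0,0,1,2,1,0,2,1,1,1,1,0,1,0,0,3,3,0,1,2,0]
Step 9: delete lxp at [6, 10, 30, 31] -> counters=[2,2,0,0,1,0,0,1,0,0,0,1,1,1,1,0,0,1,2,1,0,2,1,1,1,1,0,1,0,0,2,2,0,1,2,0]
Step 10: insert ncp at [0, 4, 12, 25] -> counters=[3,2,0,0,2,0,0,1,0,0,0,1,2,1,1,0,0,1,2,1,0,2,1,1,1,2,0,1,0,0,2,2,0,1,2,0]
Step 11: delete sgy at [11, 27, 31, 34] -> counters=[3,2,0,0,2,0,0,1,0,0,0,0,2,1,1,0,0,1,2,1,0,2,1,1,1,2,0,0,0,0,2,1,0,1,1,0]
Step 12: insert av at [14, 18, 23, 34] -> counters=[3,2,0,0,2,0,0,1,0,0,0,0,2,1,2,0,0,1,3,1,0,2,1,2,1,2,0,0,0,0,2,1,0,1,2,0]
Step 13: insert ut at [1, 7, 18, 22] -> counters=[3,3,0,0,2,0,0,2,0,0,0,0,2,1,2,0,0,1,4,1,0,2,2,2,1,2,0,0,0,0,2,1,0,1,2,0]
Step 14: insert ut at [1, 7, 18, 22] -> counters=[3,4,0,0,2,0,0,3,0,0,0,0,2,1,2,0,0,1,5,1,0,2,3,2,1,2,0,0,0,0,2,1,0,1,2,0]
Step 15: insert ex at [0, 1, 17, 30] -> counters=[4,5,0,0,2,0,0,3,0,0,0,0,2,1,2,0,0,2,5,1,0,2,3,2,1,2,0,0,0,0,3,1,0,1,2,0]
Step 16: insert ex at [0, 1, 17, 30] -> counters=[5,6,0,0,2,0,0,3,0,0,0,0,2,1,2,0,0,3,5,1,0,2,3,2,1,2,0,0,0,0,4,1,0,1,2,0]
Step 17: delete ncp at [0, 4, 12, 25] -> counters=[4,6,0,0,1,0,0,3,0,0,0,0,1,1,2,0,0,3,5,1,0,2,3,2,1,1,0,0,0,0,4,1,0,1,2,0]
Step 18: insert sgy at [11, 27, 31, 34] -> counters=[4,6,0,0,1,0,0,3,0,0,0,1,1,1,2,0,0,3,5,1,0,2,3,2,1,1,0,1,0,0,4,2,0,1,3,0]
Step 19: delete pwb at [13, 21, 30, 31] -> counters=[4,6,0,0,1,0,0,3,0,0,0,1,1,0,2,0,0,3,5,1,0,1,3,2,1,1,0,1,0,0,3,1,0,1,3,0]
Step 20: insert ex at [0, 1, 17, 30] -> counters=[5,7,0,0,1,0,0,3,0,0,0,1,1,0,2,0,0,4,5,1,0,1,3,2,1,1,0,1,0,0,4,1,0,1,3,0]
Step 21: insert x at [19, 21, 24, 33] -> counters=[5,7,0,0,1,0,0,3,0,0,0,1,1,0,2,0,0,4,5,2,0,2,3,2,2,1,0,1,0,0,4,1,0,2,3,0]
Step 22: insert lxp at [6, 10, 30, 31] -> counters=[5,7,0,0,1,0,1,3,0,0,1,1,1,0,2,0,0,4,5,2,0,2,3,2,2,1,0,1,0,0,5,2,0,2,3,0]
Query x: check counters[19]=2 counters[21]=2 counters[24]=2 counters[33]=2 -> maybe

Answer: maybe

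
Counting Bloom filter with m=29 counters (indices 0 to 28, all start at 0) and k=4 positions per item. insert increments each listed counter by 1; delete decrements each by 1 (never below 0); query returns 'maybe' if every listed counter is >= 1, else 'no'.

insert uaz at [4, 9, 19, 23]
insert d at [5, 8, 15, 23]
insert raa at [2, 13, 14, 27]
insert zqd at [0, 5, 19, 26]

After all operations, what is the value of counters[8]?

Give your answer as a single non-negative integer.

Step 1: insert uaz at [4, 9, 19, 23] -> counters=[0,0,0,0,1,0,0,0,0,1,0,0,0,0,0,0,0,0,0,1,0,0,0,1,0,0,0,0,0]
Step 2: insert d at [5, 8, 15, 23] -> counters=[0,0,0,0,1,1,0,0,1,1,0,0,0,0,0,1,0,0,0,1,0,0,0,2,0,0,0,0,0]
Step 3: insert raa at [2, 13, 14, 27] -> counters=[0,0,1,0,1,1,0,0,1,1,0,0,0,1,1,1,0,0,0,1,0,0,0,2,0,0,0,1,0]
Step 4: insert zqd at [0, 5, 19, 26] -> counters=[1,0,1,0,1,2,0,0,1,1,0,0,0,1,1,1,0,0,0,2,0,0,0,2,0,0,1,1,0]
Final counters=[1,0,1,0,1,2,0,0,1,1,0,0,0,1,1,1,0,0,0,2,0,0,0,2,0,0,1,1,0] -> counters[8]=1

Answer: 1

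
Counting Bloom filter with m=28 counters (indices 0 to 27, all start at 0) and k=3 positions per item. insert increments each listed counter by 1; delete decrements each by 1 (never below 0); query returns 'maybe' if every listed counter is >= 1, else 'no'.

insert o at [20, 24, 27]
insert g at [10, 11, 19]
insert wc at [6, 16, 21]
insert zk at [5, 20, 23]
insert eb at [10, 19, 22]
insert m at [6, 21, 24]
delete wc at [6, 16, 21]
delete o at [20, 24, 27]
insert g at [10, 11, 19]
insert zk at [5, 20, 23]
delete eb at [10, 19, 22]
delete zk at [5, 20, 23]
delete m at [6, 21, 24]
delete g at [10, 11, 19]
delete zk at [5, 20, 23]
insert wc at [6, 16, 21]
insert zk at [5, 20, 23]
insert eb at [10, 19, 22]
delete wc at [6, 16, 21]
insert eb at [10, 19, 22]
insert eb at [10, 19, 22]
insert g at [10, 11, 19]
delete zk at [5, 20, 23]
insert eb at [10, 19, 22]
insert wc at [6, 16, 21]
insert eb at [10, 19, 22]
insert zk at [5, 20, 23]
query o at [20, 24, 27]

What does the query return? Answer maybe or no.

Answer: no

Derivation:
Step 1: insert o at [20, 24, 27] -> counters=[0,0,0,0,0,0,0,0,0,0,0,0,0,0,0,0,0,0,0,0,1,0,0,0,1,0,0,1]
Step 2: insert g at [10, 11, 19] -> counters=[0,0,0,0,0,0,0,0,0,0,1,1,0,0,0,0,0,0,0,1,1,0,0,0,1,0,0,1]
Step 3: insert wc at [6, 16, 21] -> counters=[0,0,0,0,0,0,1,0,0,0,1,1,0,0,0,0,1,0,0,1,1,1,0,0,1,0,0,1]
Step 4: insert zk at [5, 20, 23] -> counters=[0,0,0,0,0,1,1,0,0,0,1,1,0,0,0,0,1,0,0,1,2,1,0,1,1,0,0,1]
Step 5: insert eb at [10, 19, 22] -> counters=[0,0,0,0,0,1,1,0,0,0,2,1,0,0,0,0,1,0,0,2,2,1,1,1,1,0,0,1]
Step 6: insert m at [6, 21, 24] -> counters=[0,0,0,0,0,1,2,0,0,0,2,1,0,0,0,0,1,0,0,2,2,2,1,1,2,0,0,1]
Step 7: delete wc at [6, 16, 21] -> counters=[0,0,0,0,0,1,1,0,0,0,2,1,0,0,0,0,0,0,0,2,2,1,1,1,2,0,0,1]
Step 8: delete o at [20, 24, 27] -> counters=[0,0,0,0,0,1,1,0,0,0,2,1,0,0,0,0,0,0,0,2,1,1,1,1,1,0,0,0]
Step 9: insert g at [10, 11, 19] -> counters=[0,0,0,0,0,1,1,0,0,0,3,2,0,0,0,0,0,0,0,3,1,1,1,1,1,0,0,0]
Step 10: insert zk at [5, 20, 23] -> counters=[0,0,0,0,0,2,1,0,0,0,3,2,0,0,0,0,0,0,0,3,2,1,1,2,1,0,0,0]
Step 11: delete eb at [10, 19, 22] -> counters=[0,0,0,0,0,2,1,0,0,0,2,2,0,0,0,0,0,0,0,2,2,1,0,2,1,0,0,0]
Step 12: delete zk at [5, 20, 23] -> counters=[0,0,0,0,0,1,1,0,0,0,2,2,0,0,0,0,0,0,0,2,1,1,0,1,1,0,0,0]
Step 13: delete m at [6, 21, 24] -> counters=[0,0,0,0,0,1,0,0,0,0,2,2,0,0,0,0,0,0,0,2,1,0,0,1,0,0,0,0]
Step 14: delete g at [10, 11, 19] -> counters=[0,0,0,0,0,1,0,0,0,0,1,1,0,0,0,0,0,0,0,1,1,0,0,1,0,0,0,0]
Step 15: delete zk at [5, 20, 23] -> counters=[0,0,0,0,0,0,0,0,0,0,1,1,0,0,0,0,0,0,0,1,0,0,0,0,0,0,0,0]
Step 16: insert wc at [6, 16, 21] -> counters=[0,0,0,0,0,0,1,0,0,0,1,1,0,0,0,0,1,0,0,1,0,1,0,0,0,0,0,0]
Step 17: insert zk at [5, 20, 23] -> counters=[0,0,0,0,0,1,1,0,0,0,1,1,0,0,0,0,1,0,0,1,1,1,0,1,0,0,0,0]
Step 18: insert eb at [10, 19, 22] -> counters=[0,0,0,0,0,1,1,0,0,0,2,1,0,0,0,0,1,0,0,2,1,1,1,1,0,0,0,0]
Step 19: delete wc at [6, 16, 21] -> counters=[0,0,0,0,0,1,0,0,0,0,2,1,0,0,0,0,0,0,0,2,1,0,1,1,0,0,0,0]
Step 20: insert eb at [10, 19, 22] -> counters=[0,0,0,0,0,1,0,0,0,0,3,1,0,0,0,0,0,0,0,3,1,0,2,1,0,0,0,0]
Step 21: insert eb at [10, 19, 22] -> counters=[0,0,0,0,0,1,0,0,0,0,4,1,0,0,0,0,0,0,0,4,1,0,3,1,0,0,0,0]
Step 22: insert g at [10, 11, 19] -> counters=[0,0,0,0,0,1,0,0,0,0,5,2,0,0,0,0,0,0,0,5,1,0,3,1,0,0,0,0]
Step 23: delete zk at [5, 20, 23] -> counters=[0,0,0,0,0,0,0,0,0,0,5,2,0,0,0,0,0,0,0,5,0,0,3,0,0,0,0,0]
Step 24: insert eb at [10, 19, 22] -> counters=[0,0,0,0,0,0,0,0,0,0,6,2,0,0,0,0,0,0,0,6,0,0,4,0,0,0,0,0]
Step 25: insert wc at [6, 16, 21] -> counters=[0,0,0,0,0,0,1,0,0,0,6,2,0,0,0,0,1,0,0,6,0,1,4,0,0,0,0,0]
Step 26: insert eb at [10, 19, 22] -> counters=[0,0,0,0,0,0,1,0,0,0,7,2,0,0,0,0,1,0,0,7,0,1,5,0,0,0,0,0]
Step 27: insert zk at [5, 20, 23] -> counters=[0,0,0,0,0,1,1,0,0,0,7,2,0,0,0,0,1,0,0,7,1,1,5,1,0,0,0,0]
Query o: check counters[20]=1 counters[24]=0 counters[27]=0 -> no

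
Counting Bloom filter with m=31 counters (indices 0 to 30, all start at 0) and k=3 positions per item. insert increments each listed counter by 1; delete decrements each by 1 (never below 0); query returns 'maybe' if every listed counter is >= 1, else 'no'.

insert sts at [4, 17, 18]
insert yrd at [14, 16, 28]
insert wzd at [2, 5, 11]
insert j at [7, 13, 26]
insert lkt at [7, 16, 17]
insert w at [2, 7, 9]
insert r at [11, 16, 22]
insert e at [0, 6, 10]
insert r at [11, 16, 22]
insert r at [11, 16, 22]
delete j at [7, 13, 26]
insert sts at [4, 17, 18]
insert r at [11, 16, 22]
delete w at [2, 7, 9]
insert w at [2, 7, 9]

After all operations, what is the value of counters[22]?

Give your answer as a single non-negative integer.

Answer: 4

Derivation:
Step 1: insert sts at [4, 17, 18] -> counters=[0,0,0,0,1,0,0,0,0,0,0,0,0,0,0,0,0,1,1,0,0,0,0,0,0,0,0,0,0,0,0]
Step 2: insert yrd at [14, 16, 28] -> counters=[0,0,0,0,1,0,0,0,0,0,0,0,0,0,1,0,1,1,1,0,0,0,0,0,0,0,0,0,1,0,0]
Step 3: insert wzd at [2, 5, 11] -> counters=[0,0,1,0,1,1,0,0,0,0,0,1,0,0,1,0,1,1,1,0,0,0,0,0,0,0,0,0,1,0,0]
Step 4: insert j at [7, 13, 26] -> counters=[0,0,1,0,1,1,0,1,0,0,0,1,0,1,1,0,1,1,1,0,0,0,0,0,0,0,1,0,1,0,0]
Step 5: insert lkt at [7, 16, 17] -> counters=[0,0,1,0,1,1,0,2,0,0,0,1,0,1,1,0,2,2,1,0,0,0,0,0,0,0,1,0,1,0,0]
Step 6: insert w at [2, 7, 9] -> counters=[0,0,2,0,1,1,0,3,0,1,0,1,0,1,1,0,2,2,1,0,0,0,0,0,0,0,1,0,1,0,0]
Step 7: insert r at [11, 16, 22] -> counters=[0,0,2,0,1,1,0,3,0,1,0,2,0,1,1,0,3,2,1,0,0,0,1,0,0,0,1,0,1,0,0]
Step 8: insert e at [0, 6, 10] -> counters=[1,0,2,0,1,1,1,3,0,1,1,2,0,1,1,0,3,2,1,0,0,0,1,0,0,0,1,0,1,0,0]
Step 9: insert r at [11, 16, 22] -> counters=[1,0,2,0,1,1,1,3,0,1,1,3,0,1,1,0,4,2,1,0,0,0,2,0,0,0,1,0,1,0,0]
Step 10: insert r at [11, 16, 22] -> counters=[1,0,2,0,1,1,1,3,0,1,1,4,0,1,1,0,5,2,1,0,0,0,3,0,0,0,1,0,1,0,0]
Step 11: delete j at [7, 13, 26] -> counters=[1,0,2,0,1,1,1,2,0,1,1,4,0,0,1,0,5,2,1,0,0,0,3,0,0,0,0,0,1,0,0]
Step 12: insert sts at [4, 17, 18] -> counters=[1,0,2,0,2,1,1,2,0,1,1,4,0,0,1,0,5,3,2,0,0,0,3,0,0,0,0,0,1,0,0]
Step 13: insert r at [11, 16, 22] -> counters=[1,0,2,0,2,1,1,2,0,1,1,5,0,0,1,0,6,3,2,0,0,0,4,0,0,0,0,0,1,0,0]
Step 14: delete w at [2, 7, 9] -> counters=[1,0,1,0,2,1,1,1,0,0,1,5,0,0,1,0,6,3,2,0,0,0,4,0,0,0,0,0,1,0,0]
Step 15: insert w at [2, 7, 9] -> counters=[1,0,2,0,2,1,1,2,0,1,1,5,0,0,1,0,6,3,2,0,0,0,4,0,0,0,0,0,1,0,0]
Final counters=[1,0,2,0,2,1,1,2,0,1,1,5,0,0,1,0,6,3,2,0,0,0,4,0,0,0,0,0,1,0,0] -> counters[22]=4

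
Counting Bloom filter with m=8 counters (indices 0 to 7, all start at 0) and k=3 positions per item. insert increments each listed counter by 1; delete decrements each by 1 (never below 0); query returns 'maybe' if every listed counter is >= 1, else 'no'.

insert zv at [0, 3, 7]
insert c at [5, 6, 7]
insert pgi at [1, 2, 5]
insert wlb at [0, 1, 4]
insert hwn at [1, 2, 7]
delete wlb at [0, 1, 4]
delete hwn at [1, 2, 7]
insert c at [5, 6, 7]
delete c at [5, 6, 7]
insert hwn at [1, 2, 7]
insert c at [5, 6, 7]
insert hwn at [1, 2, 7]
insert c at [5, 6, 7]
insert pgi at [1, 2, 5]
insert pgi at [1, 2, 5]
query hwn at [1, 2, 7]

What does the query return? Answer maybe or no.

Answer: maybe

Derivation:
Step 1: insert zv at [0, 3, 7] -> counters=[1,0,0,1,0,0,0,1]
Step 2: insert c at [5, 6, 7] -> counters=[1,0,0,1,0,1,1,2]
Step 3: insert pgi at [1, 2, 5] -> counters=[1,1,1,1,0,2,1,2]
Step 4: insert wlb at [0, 1, 4] -> counters=[2,2,1,1,1,2,1,2]
Step 5: insert hwn at [1, 2, 7] -> counters=[2,3,2,1,1,2,1,3]
Step 6: delete wlb at [0, 1, 4] -> counters=[1,2,2,1,0,2,1,3]
Step 7: delete hwn at [1, 2, 7] -> counters=[1,1,1,1,0,2,1,2]
Step 8: insert c at [5, 6, 7] -> counters=[1,1,1,1,0,3,2,3]
Step 9: delete c at [5, 6, 7] -> counters=[1,1,1,1,0,2,1,2]
Step 10: insert hwn at [1, 2, 7] -> counters=[1,2,2,1,0,2,1,3]
Step 11: insert c at [5, 6, 7] -> counters=[1,2,2,1,0,3,2,4]
Step 12: insert hwn at [1, 2, 7] -> counters=[1,3,3,1,0,3,2,5]
Step 13: insert c at [5, 6, 7] -> counters=[1,3,3,1,0,4,3,6]
Step 14: insert pgi at [1, 2, 5] -> counters=[1,4,4,1,0,5,3,6]
Step 15: insert pgi at [1, 2, 5] -> counters=[1,5,5,1,0,6,3,6]
Query hwn: check counters[1]=5 counters[2]=5 counters[7]=6 -> maybe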